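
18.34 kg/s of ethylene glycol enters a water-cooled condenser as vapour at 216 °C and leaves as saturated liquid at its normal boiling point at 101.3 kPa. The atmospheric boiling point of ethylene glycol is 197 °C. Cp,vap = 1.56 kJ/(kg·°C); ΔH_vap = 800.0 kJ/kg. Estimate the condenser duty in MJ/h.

vapour 216→197 °C: -29.64 kJ/kg
condensation at 197 °C: -800 kJ/kg
Δh = -29.64 + -800 = -829.64 kJ/kg
Q = ṁ·Δh = 18.34 kg/s × -829.64 kJ/kg = -15216 kJ/s
|Q| = 15216 kW = 54776 MJ/h

Q_c = 54800 MJ/h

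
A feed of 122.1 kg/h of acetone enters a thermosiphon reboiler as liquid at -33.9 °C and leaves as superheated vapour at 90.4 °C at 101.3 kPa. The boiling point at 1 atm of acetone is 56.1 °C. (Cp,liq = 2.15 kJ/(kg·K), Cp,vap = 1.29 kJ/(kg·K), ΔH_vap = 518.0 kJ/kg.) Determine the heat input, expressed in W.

Q = 25600 W

liquid -33.9→56.1 °C: 193.5 kJ/kg
vaporisation at 56.1 °C: 518 kJ/kg
vapour 56.1→90.4 °C: 44.247 kJ/kg
Δh = 193.5 + 518 + 44.247 = 755.75 kJ/kg
Q = ṁ·Δh = 122.1 kg/h × 755.75 kJ/kg = 92277 kJ/h
|Q| = 25.632 kW = 25632 W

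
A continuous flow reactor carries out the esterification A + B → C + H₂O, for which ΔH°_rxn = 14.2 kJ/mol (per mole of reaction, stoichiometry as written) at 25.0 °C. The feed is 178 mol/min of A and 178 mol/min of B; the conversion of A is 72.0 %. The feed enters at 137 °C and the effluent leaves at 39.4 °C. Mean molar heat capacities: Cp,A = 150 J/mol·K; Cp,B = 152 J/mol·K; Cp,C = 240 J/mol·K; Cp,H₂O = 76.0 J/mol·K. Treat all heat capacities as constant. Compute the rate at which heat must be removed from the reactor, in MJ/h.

Q_out = 204 MJ/h

Extent of reaction ξ = 0.720 × 178 = 128.16 mol/min
Reaction term: ξ·ΔH°_rxn = 128.16 × 14.2 = 1819.9 kJ/min
Sensible, feed 137→25 °C: -6020.7 kJ/min
Outlet flows (mol/min): A 49.84, B 49.84, C 128.16, H₂O 128.16
Sensible, products 25→39.4 °C: 799.92 kJ/min
Q = ΔH = -3400.9 kJ/min = -56.681 kW
Heat removed = 204.05 MJ/h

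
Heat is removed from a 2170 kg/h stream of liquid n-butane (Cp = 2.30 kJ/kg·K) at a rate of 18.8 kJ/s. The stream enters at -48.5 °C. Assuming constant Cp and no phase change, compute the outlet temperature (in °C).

Q = 18.8 kJ/s = 67680 kJ/h
ΔT = Q/(ṁ·Cp) = 67680/(2170×2.30) = 13.56 K
T_out = -48.5 − 13.56 = -62.06 °C

T_out = -62.1 °C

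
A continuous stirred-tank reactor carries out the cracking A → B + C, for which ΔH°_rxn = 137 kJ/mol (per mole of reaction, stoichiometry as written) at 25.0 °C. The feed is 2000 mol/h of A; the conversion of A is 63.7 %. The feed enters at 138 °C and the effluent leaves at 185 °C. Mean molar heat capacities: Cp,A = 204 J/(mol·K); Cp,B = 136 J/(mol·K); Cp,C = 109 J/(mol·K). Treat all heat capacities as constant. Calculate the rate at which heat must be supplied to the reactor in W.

Extent of reaction ξ = 0.637 × 2000 = 1274 mol/h
Reaction term: ξ·ΔH°_rxn = 1274 × 137 = 174540 kJ/h
Sensible, feed 138→25 °C: -46104 kJ/h
Outlet flows (mol/h): A 726, B 1274, C 1274
Sensible, products 25→185 °C: 73637 kJ/h
Q = ΔH = 202070 kJ/h = 56.131 kW
Heat supplied = 56131 W

Q_in = 56100 W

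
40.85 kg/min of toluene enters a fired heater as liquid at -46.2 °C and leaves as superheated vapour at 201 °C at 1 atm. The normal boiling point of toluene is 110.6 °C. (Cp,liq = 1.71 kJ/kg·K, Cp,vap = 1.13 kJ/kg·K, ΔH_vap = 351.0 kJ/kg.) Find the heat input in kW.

liquid -46.2→110.6 °C: 268.13 kJ/kg
vaporisation at 110.6 °C: 351 kJ/kg
vapour 110.6→201 °C: 102.15 kJ/kg
Δh = 268.13 + 351 + 102.15 = 721.28 kJ/kg
Q = ṁ·Δh = 40.85 kg/min × 721.28 kJ/kg = 29464 kJ/min
|Q| = 491.07 kW

Q = 491 kW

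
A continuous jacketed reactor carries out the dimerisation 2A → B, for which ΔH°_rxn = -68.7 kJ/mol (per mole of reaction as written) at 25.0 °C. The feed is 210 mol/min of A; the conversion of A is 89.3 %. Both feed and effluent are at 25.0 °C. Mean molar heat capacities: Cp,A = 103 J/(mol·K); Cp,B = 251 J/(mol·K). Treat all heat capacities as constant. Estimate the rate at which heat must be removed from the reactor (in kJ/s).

Extent of reaction ξ = 0.893 × 210 / 2 = 93.765 mol/min
Reaction term: ξ·ΔH°_rxn = 93.765 × -68.7 = -6441.7 kJ/min
Q = ΔH = -6441.7 kJ/min = -107.36 kW
Heat removed = 107.36 kJ/s

Q_out = 107 kJ/s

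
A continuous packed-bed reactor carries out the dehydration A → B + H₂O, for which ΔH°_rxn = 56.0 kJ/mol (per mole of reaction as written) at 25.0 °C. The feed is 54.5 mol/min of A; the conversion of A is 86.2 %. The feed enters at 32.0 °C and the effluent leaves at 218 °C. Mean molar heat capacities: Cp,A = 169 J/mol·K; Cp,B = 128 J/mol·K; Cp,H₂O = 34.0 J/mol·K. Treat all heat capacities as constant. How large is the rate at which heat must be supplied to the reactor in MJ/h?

Q_in = 257 MJ/h

Extent of reaction ξ = 0.862 × 54.5 = 46.979 mol/min
Reaction term: ξ·ΔH°_rxn = 46.979 × 56.0 = 2630.8 kJ/min
Sensible, feed 32.0→25 °C: -64.474 kJ/min
Outlet flows (mol/min): A 7.521, B 46.979, H₂O 46.979
Sensible, products 25→218 °C: 1714.2 kJ/min
Q = ΔH = 4280.5 kJ/min = 71.342 kW
Heat supplied = 256.83 MJ/h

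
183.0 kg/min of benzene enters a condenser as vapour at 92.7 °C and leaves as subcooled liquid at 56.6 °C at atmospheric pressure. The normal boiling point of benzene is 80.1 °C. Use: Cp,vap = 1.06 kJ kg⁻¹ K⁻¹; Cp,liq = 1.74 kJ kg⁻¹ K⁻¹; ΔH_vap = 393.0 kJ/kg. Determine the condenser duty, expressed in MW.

vapour 92.7→80.1 °C: -13.356 kJ/kg
condensation at 80.1 °C: -393 kJ/kg
liquid 80.1→56.6 °C: -40.89 kJ/kg
Δh = -13.356 + -393 + -40.89 = -447.25 kJ/kg
Q = ṁ·Δh = 183.0 kg/min × -447.25 kJ/kg = -81846 kJ/min
|Q| = 1364.1 kW = 1.3641 MW

Q_c = 1.36 MW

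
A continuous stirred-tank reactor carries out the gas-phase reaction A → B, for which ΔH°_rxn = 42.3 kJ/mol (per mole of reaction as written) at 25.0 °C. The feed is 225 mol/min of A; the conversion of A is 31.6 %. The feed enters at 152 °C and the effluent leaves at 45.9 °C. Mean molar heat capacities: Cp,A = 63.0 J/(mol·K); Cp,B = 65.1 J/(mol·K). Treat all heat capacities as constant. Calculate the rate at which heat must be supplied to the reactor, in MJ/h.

Q_in = 90.4 MJ/h

Extent of reaction ξ = 0.316 × 225 = 71.1 mol/min
Reaction term: ξ·ΔH°_rxn = 71.1 × 42.3 = 3007.5 kJ/min
Sensible, feed 152→25 °C: -1800.2 kJ/min
Outlet flows (mol/min): A 153.9, B 71.1
Sensible, products 25→45.9 °C: 299.38 kJ/min
Q = ΔH = 1506.7 kJ/min = 25.111 kW
Heat supplied = 90.401 MJ/h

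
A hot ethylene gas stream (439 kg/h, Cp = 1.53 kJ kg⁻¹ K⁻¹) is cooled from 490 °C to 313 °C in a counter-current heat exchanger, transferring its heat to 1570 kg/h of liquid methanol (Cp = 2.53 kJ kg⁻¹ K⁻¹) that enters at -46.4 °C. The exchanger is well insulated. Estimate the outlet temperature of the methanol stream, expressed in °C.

T_c,out = -16.5 °C

Heat released by hot stream: Q = 439 × 1.53 × (490 − 313) = 118890 kJ/h
Energy balance on cold side (adiabatic exchanger): Q = ṁ_c·Cp_c·(T_c,out − T_c,in)
T_c,out = -46.4 + 118890/(1570 × 2.53) = -16.47 °C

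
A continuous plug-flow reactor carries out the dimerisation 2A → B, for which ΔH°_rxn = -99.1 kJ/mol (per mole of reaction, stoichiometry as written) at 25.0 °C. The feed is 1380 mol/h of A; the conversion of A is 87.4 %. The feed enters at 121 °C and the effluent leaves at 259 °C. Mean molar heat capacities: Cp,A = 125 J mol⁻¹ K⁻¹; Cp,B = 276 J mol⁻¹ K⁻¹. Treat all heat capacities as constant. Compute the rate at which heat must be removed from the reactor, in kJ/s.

Extent of reaction ξ = 0.874 × 1380 / 2 = 603.06 mol/h
Reaction term: ξ·ΔH°_rxn = 603.06 × -99.1 = -59763 kJ/h
Sensible, feed 121→25 °C: -16560 kJ/h
Outlet flows (mol/h): A 173.88, B 603.06
Sensible, products 25→259 °C: 44034 kJ/h
Q = ΔH = -32289 kJ/h = -8.9692 kW
Heat removed = 8.9692 kJ/s

Q_out = 8.97 kJ/s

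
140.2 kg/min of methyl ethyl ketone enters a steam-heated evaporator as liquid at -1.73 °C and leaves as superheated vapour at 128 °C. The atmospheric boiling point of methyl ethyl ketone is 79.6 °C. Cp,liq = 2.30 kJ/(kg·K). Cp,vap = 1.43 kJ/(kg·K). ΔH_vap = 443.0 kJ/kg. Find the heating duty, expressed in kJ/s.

Q = 1630 kJ/s

liquid -1.73→79.6 °C: 187.06 kJ/kg
vaporisation at 79.6 °C: 443 kJ/kg
vapour 79.6→128 °C: 69.212 kJ/kg
Δh = 187.06 + 443 + 69.212 = 699.27 kJ/kg
Q = ṁ·Δh = 140.2 kg/min × 699.27 kJ/kg = 98038 kJ/min
|Q| = 1634 kW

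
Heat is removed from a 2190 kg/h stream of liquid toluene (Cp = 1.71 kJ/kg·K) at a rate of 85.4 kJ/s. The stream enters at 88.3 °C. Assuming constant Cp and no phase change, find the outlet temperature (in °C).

Q = 85.4 kJ/s = 307440 kJ/h
ΔT = Q/(ṁ·Cp) = 307440/(2190×1.71) = 82.096 K
T_out = 88.3 − 82.096 = 6.2043 °C

T_out = 6.20 °C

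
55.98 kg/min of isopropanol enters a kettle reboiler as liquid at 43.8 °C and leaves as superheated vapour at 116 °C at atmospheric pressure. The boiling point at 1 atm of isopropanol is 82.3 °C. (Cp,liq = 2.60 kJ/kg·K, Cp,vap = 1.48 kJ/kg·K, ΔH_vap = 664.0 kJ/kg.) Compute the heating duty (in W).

liquid 43.8→82.3 °C: 100.1 kJ/kg
vaporisation at 82.3 °C: 664 kJ/kg
vapour 82.3→116 °C: 49.876 kJ/kg
Δh = 100.1 + 664 + 49.876 = 813.98 kJ/kg
Q = ṁ·Δh = 55.98 kg/min × 813.98 kJ/kg = 45566 kJ/min
|Q| = 759.44 kW = 759440 W

Q = 759000 W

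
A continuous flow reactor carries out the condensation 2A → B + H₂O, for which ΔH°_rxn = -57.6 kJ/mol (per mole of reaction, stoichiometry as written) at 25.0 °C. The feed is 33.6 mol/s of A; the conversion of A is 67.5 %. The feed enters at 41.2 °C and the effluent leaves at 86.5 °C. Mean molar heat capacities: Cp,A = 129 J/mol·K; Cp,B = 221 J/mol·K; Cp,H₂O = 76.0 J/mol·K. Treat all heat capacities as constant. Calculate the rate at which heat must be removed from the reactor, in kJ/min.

Q_out = 25800 kJ/min

Extent of reaction ξ = 0.675 × 33.6 / 2 = 11.34 mol/s
Reaction term: ξ·ΔH°_rxn = 11.34 × -57.6 = -653.18 kJ/s
Sensible, feed 41.2→25 °C: -70.217 kJ/s
Outlet flows (mol/s): A 10.92, B 11.34, H₂O 11.34
Sensible, products 25→86.5 °C: 293.76 kJ/s
Q = ΔH = -429.64 kJ/s = -429.64 kW
Heat removed = 25778 kJ/min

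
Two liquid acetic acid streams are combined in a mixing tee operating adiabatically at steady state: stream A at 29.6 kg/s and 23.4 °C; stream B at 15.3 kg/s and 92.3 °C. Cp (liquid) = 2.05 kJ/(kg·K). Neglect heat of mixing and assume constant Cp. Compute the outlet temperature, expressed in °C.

T_out = 46.9 °C

No heat crosses the boundary, so H_out = H_in.
Σ ṁᵢCp,ᵢTᵢ = 29.6×2.05×23.4 + 15.3×2.05×92.3 = 4314.9
Σ ṁᵢCp,ᵢ = 29.6×2.05 + 15.3×2.05 = 92.045
T_out = 4314.9 / 92.045 = 46.878 °C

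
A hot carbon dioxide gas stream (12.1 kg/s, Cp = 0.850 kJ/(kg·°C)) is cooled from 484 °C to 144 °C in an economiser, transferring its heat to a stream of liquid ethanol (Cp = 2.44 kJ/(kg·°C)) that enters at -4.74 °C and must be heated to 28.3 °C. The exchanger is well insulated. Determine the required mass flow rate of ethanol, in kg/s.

Heat released by hot stream: Q = 12.1 × 0.850 × (484 − 144) = 3496.9 kJ/s
Energy balance on cold side (adiabatic exchanger): Q = ṁ_c·Cp_c·(T_c,out − T_c,in)
ṁ_c = 3496.9 / [2.44 × (28.3 − -4.74)] = 43.376 kg/s

ṁ_c = 43.4 kg/s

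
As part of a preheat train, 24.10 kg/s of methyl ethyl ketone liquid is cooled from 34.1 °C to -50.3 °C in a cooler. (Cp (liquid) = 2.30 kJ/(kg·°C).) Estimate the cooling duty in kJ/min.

Q = ṁ·Cp·ΔT = 24.10 × 2.30 × (-50.3 − 34.1) = -4678.3 kJ/s
Cooling duty = 280700 kJ/min

Q_c = 281000 kJ/min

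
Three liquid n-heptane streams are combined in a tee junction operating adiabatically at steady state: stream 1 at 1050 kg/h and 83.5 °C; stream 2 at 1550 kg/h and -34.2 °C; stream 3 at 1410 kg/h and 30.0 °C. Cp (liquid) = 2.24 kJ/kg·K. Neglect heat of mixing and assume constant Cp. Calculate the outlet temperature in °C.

T_out = 19.2 °C

Adiabatic, steady state ⇒ Σ ṁᵢCp,ᵢ(T_out − Tᵢ) = 0
T_out = Σ ṁᵢCp,ᵢTᵢ / Σ ṁᵢCp,ᵢ
      = 172400 / 8982.4 = 19.193 °C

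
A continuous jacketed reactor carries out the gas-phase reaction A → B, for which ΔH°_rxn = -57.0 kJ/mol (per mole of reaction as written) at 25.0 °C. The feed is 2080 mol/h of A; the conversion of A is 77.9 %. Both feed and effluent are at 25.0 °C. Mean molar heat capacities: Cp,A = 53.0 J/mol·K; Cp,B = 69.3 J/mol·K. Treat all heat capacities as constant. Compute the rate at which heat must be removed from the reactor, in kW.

Extent of reaction ξ = 0.779 × 2080 = 1620.3 mol/h
Reaction term: ξ·ΔH°_rxn = 1620.3 × -57.0 = -92358 kJ/h
Q = ΔH = -92358 kJ/h = -25.655 kW
Heat removed = 25.655 kW

Q_out = 25.7 kW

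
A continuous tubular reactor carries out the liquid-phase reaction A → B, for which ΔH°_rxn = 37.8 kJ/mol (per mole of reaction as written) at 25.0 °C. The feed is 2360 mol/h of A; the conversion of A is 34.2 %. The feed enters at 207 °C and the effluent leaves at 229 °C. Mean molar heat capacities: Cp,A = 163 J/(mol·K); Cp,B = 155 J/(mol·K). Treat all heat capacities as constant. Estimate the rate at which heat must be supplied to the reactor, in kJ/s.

Extent of reaction ξ = 0.342 × 2360 = 807.12 mol/h
Reaction term: ξ·ΔH°_rxn = 807.12 × 37.8 = 30509 kJ/h
Sensible, feed 207→25 °C: -70012 kJ/h
Outlet flows (mol/h): A 1552.9, B 807.12
Sensible, products 25→229 °C: 77158 kJ/h
Q = ΔH = 37655 kJ/h = 10.46 kW
Heat supplied = 10.46 kJ/s

Q_in = 10.5 kJ/s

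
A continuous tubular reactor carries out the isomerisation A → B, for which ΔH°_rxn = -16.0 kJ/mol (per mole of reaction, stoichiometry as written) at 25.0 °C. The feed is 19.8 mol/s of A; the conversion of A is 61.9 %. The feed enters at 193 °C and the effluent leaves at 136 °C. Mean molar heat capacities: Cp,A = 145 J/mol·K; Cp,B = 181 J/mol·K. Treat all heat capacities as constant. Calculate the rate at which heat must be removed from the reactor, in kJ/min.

Q_out = 18600 kJ/min

Extent of reaction ξ = 0.619 × 19.8 = 12.256 mol/s
Reaction term: ξ·ΔH°_rxn = 12.256 × -16.0 = -196.1 kJ/s
Sensible, feed 193→25 °C: -482.33 kJ/s
Outlet flows (mol/s): A 7.5438, B 12.256
Sensible, products 25→136 °C: 367.66 kJ/s
Q = ΔH = -310.77 kJ/s = -310.77 kW
Heat removed = 18646 kJ/min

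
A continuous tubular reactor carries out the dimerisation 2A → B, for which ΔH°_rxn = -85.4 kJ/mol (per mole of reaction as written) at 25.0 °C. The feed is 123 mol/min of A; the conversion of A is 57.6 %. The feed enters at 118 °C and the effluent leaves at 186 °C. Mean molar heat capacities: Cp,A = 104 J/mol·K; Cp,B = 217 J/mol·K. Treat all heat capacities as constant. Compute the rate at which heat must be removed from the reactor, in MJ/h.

Q_out = 126 MJ/h

Extent of reaction ξ = 0.576 × 123 / 2 = 35.424 mol/min
Reaction term: ξ·ΔH°_rxn = 35.424 × -85.4 = -3025.2 kJ/min
Sensible, feed 118→25 °C: -1189.7 kJ/min
Outlet flows (mol/min): A 52.152, B 35.424
Sensible, products 25→186 °C: 2110.8 kJ/min
Q = ΔH = -2104 kJ/min = -35.067 kW
Heat removed = 126.24 MJ/h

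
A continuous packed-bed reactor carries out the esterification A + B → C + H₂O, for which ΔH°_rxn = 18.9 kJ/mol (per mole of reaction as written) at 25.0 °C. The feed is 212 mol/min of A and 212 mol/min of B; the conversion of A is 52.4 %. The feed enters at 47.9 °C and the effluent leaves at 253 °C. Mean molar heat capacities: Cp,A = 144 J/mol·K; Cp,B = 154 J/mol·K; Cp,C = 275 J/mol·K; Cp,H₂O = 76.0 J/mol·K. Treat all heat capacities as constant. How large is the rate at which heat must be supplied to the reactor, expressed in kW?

Extent of reaction ξ = 0.524 × 212 = 111.09 mol/min
Reaction term: ξ·ΔH°_rxn = 111.09 × 18.9 = 2099.6 kJ/min
Sensible, feed 47.9→25 °C: -1446.7 kJ/min
Outlet flows (mol/min): A 100.91, B 100.91, C 111.09, H₂O 111.09
Sensible, products 25→253 °C: 15747 kJ/min
Q = ΔH = 16399 kJ/min = 273.32 kW
Heat supplied = 273.32 kW

Q_in = 273 kW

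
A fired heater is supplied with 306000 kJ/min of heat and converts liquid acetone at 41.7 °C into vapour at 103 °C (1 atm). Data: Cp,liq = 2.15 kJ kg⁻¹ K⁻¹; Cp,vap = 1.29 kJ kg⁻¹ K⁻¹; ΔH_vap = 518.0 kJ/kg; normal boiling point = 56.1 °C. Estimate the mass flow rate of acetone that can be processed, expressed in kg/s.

ṁ = 8.37 kg/s

Δh = 2.15×(56.1−41.7) + 518.0 + 1.29×(103−56.1) = 609.46 kJ/kg
Q = 306000 kJ/min = 5100 kJ/s = 5100 kJ/s
ṁ = Q/Δh = 5100 / 609.46 = 8.368 kg/s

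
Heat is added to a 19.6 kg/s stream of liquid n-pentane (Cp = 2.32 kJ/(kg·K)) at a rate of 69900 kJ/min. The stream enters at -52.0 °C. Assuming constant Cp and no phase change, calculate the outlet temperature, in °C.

Q = 69900 kJ/min = 1165 kJ/s
ΔT = Q/(ṁ·Cp) = 1165/(19.6×2.32) = 25.62 K
T_out = -52.0 + 25.62 = -26.38 °C

T_out = -26.4 °C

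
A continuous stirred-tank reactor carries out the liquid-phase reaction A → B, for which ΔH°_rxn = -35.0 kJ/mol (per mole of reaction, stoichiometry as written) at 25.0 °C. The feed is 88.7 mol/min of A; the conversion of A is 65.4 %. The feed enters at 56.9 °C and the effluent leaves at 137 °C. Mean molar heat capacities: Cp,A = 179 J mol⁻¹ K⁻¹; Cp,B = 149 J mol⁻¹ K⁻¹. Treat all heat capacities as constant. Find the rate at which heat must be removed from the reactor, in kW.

Extent of reaction ξ = 0.654 × 88.7 = 58.01 mol/min
Reaction term: ξ·ΔH°_rxn = 58.01 × -35.0 = -2030.3 kJ/min
Sensible, feed 56.9→25 °C: -506.49 kJ/min
Outlet flows (mol/min): A 30.69, B 58.01
Sensible, products 25→137 °C: 1583.3 kJ/min
Q = ΔH = -953.48 kJ/min = -15.891 kW
Heat removed = 15.891 kW

Q_out = 15.9 kW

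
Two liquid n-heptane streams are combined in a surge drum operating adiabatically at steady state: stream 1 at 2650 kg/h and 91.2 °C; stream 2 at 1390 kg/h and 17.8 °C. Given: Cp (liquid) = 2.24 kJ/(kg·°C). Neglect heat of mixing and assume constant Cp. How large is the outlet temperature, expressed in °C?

T_out = 65.9 °C

Energy balance with Q = 0: Σ ṁᵢCp,ᵢ(T_out − Tᵢ) = 0
T_out = Σ ṁᵢCp,ᵢTᵢ / Σ ṁᵢCp,ᵢ
      = 596790 / 9049.6 = 65.946 °C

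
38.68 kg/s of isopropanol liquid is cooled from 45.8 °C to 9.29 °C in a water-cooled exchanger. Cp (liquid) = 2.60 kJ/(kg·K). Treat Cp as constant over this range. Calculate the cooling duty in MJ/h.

Q_c = 13200 MJ/h

Q = ṁ·Cp·ΔT = 38.68 × 2.60 × (9.29 − 45.8) = -3671.7 kJ/s
Cooling duty = 13218 MJ/h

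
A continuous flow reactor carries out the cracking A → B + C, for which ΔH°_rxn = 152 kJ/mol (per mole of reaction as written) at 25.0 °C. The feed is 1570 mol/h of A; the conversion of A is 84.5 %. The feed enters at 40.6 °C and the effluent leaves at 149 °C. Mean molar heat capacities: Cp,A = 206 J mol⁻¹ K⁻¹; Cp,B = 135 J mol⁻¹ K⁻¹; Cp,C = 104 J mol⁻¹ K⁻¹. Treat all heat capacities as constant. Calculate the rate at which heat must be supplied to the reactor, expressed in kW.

Q_in = 67.3 kW

Extent of reaction ξ = 0.845 × 1570 = 1326.6 mol/h
Reaction term: ξ·ΔH°_rxn = 1326.6 × 152 = 201650 kJ/h
Sensible, feed 40.6→25 °C: -5045.4 kJ/h
Outlet flows (mol/h): A 243.35, B 1326.6, C 1326.6
Sensible, products 25→149 °C: 45533 kJ/h
Q = ΔH = 242140 kJ/h = 67.261 kW
Heat supplied = 67.261 kW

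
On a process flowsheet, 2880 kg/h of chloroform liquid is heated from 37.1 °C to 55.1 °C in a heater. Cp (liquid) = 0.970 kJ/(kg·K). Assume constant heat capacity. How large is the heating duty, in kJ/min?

Q = ṁ·Cp·ΔT = 2880 × 0.970 × (55.1 − 37.1) = 50285 kJ/h
Converting: 50285 / 3600 s = 13.968 kW
Heating duty = 838.08 kJ/min

Q = 838 kJ/min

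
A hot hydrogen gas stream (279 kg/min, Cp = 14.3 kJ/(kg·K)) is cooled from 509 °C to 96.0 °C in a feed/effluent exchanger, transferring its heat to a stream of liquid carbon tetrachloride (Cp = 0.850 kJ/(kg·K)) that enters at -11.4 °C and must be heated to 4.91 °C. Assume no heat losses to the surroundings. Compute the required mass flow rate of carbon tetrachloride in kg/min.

ṁ_c = 119000 kg/min

Heat released by hot stream: Q = 279 × 14.3 × (509 − 96.0) = 1.6477e+06 kJ/min
Energy balance on cold side (adiabatic exchanger): Q = ṁ_c·Cp_c·(T_c,out − T_c,in)
ṁ_c = 1.6477e+06 / [0.850 × (4.91 − -11.4)] = 118850 kg/min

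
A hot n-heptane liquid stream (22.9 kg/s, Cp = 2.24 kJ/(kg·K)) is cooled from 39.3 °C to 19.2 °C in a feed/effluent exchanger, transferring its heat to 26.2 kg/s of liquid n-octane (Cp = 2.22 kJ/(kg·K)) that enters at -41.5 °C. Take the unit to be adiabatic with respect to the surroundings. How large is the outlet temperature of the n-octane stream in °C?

T_c,out = -23.8 °C

Heat released by hot stream: Q = 22.9 × 2.24 × (39.3 − 19.2) = 1031 kJ/s
Energy balance on cold side (adiabatic exchanger): Q = ṁ_c·Cp_c·(T_c,out − T_c,in)
T_c,out = -41.5 + 1031/(26.2 × 2.22) = -23.773 °C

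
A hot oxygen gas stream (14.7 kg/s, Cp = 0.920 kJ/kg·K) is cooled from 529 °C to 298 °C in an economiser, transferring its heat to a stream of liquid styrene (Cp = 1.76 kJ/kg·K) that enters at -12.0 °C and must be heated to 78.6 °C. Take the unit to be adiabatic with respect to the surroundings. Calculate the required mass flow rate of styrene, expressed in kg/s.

Heat released by hot stream: Q = 14.7 × 0.920 × (529 − 298) = 3124 kJ/s
Energy balance on cold side (adiabatic exchanger): Q = ṁ_c·Cp_c·(T_c,out − T_c,in)
ṁ_c = 3124 / [1.76 × (78.6 − -12.0)] = 19.592 kg/s

ṁ_c = 19.6 kg/s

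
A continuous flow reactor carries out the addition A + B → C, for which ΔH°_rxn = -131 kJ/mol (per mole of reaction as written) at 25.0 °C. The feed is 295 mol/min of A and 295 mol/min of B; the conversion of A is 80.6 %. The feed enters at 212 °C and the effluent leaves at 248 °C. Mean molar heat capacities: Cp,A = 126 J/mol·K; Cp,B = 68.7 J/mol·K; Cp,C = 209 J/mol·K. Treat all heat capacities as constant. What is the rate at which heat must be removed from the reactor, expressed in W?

Extent of reaction ξ = 0.806 × 295 = 237.77 mol/min
Reaction term: ξ·ΔH°_rxn = 237.77 × -131 = -31148 kJ/min
Sensible, feed 212→25 °C: -10741 kJ/min
Outlet flows (mol/min): A 57.23, B 57.23, C 237.77
Sensible, products 25→248 °C: 13567 kJ/min
Q = ΔH = -28322 kJ/min = -472.03 kW
Heat removed = 472030 W

Q_out = 472000 W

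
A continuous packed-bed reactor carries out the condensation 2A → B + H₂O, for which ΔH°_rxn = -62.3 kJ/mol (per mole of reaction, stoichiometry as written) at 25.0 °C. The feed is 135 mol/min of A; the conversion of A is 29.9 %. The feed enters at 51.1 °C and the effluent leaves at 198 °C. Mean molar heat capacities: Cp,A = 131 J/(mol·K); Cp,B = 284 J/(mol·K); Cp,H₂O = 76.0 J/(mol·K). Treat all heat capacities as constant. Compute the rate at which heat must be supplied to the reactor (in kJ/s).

Extent of reaction ξ = 0.299 × 135 / 2 = 20.182 mol/min
Reaction term: ξ·ΔH°_rxn = 20.182 × -62.3 = -1257.4 kJ/min
Sensible, feed 51.1→25 °C: -461.58 kJ/min
Outlet flows (mol/min): A 94.635, B 20.182, H₂O 20.182
Sensible, products 25→198 °C: 3401.7 kJ/min
Q = ΔH = 1682.7 kJ/min = 28.046 kW
Heat supplied = 28.046 kJ/s

Q_in = 28.0 kJ/s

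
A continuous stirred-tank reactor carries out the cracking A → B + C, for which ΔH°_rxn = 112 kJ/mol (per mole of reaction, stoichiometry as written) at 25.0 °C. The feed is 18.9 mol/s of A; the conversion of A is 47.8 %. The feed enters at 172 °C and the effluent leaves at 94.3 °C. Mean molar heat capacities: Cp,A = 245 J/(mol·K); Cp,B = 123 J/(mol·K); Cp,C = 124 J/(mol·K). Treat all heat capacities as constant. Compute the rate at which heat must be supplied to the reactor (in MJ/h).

Q_in = 2350 MJ/h

Extent of reaction ξ = 0.478 × 18.9 = 9.0342 mol/s
Reaction term: ξ·ΔH°_rxn = 9.0342 × 112 = 1011.8 kJ/s
Sensible, feed 172→25 °C: -680.68 kJ/s
Outlet flows (mol/s): A 9.8658, B 9.0342, C 9.0342
Sensible, products 25→94.3 °C: 322.15 kJ/s
Q = ΔH = 653.29 kJ/s = 653.29 kW
Heat supplied = 2351.9 MJ/h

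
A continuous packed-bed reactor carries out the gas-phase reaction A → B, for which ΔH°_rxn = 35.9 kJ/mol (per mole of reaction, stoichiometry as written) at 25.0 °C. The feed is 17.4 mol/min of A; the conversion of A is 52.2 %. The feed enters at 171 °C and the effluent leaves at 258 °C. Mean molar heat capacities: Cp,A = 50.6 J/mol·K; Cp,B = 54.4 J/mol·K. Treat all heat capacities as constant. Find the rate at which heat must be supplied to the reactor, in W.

Extent of reaction ξ = 0.522 × 17.4 = 9.0828 mol/min
Reaction term: ξ·ΔH°_rxn = 9.0828 × 35.9 = 326.07 kJ/min
Sensible, feed 171→25 °C: -128.54 kJ/min
Outlet flows (mol/min): A 8.3172, B 9.0828
Sensible, products 25→258 °C: 213.18 kJ/min
Q = ΔH = 410.71 kJ/min = 6.8452 kW
Heat supplied = 6845.2 W

Q_in = 6850 W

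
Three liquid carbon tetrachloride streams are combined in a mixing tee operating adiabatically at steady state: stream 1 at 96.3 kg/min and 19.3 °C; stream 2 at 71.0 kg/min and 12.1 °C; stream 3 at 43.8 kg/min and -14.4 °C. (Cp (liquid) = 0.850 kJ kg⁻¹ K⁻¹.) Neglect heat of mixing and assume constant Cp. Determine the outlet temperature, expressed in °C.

T_out = 9.89 °C

Adiabatic, steady state ⇒ Σ ṁᵢCp,ᵢ(T_out − Tᵢ) = 0
Σ ṁᵢCp,ᵢTᵢ = 96.3×0.850×19.3 + 71.0×0.850×12.1 + 43.8×0.850×-14.4 = 1773.9
Σ ṁᵢCp,ᵢ = 96.3×0.850 + 71.0×0.850 + 43.8×0.850 = 179.44
T_out = 1773.9 / 179.44 = 9.8862 °C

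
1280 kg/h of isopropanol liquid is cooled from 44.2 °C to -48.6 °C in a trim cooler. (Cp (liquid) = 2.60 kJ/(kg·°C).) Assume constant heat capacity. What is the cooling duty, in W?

Q = ṁ·Cp·ΔT = 1280 × 2.60 × (-48.6 − 44.2) = -308840 kJ/h
Converting: 308840 / 3600 s = 85.788 kW
Cooling duty = 85788 W

Q_c = 85800 W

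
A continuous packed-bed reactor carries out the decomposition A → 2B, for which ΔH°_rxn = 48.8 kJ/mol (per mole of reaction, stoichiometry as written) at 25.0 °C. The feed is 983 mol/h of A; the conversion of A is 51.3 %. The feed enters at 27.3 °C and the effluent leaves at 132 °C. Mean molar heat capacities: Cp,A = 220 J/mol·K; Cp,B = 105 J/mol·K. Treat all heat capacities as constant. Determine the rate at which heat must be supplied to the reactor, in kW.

Q_in = 13.0 kW

Extent of reaction ξ = 0.513 × 983 = 504.28 mol/h
Reaction term: ξ·ΔH°_rxn = 504.28 × 48.8 = 24609 kJ/h
Sensible, feed 27.3→25 °C: -497.4 kJ/h
Outlet flows (mol/h): A 478.72, B 1008.6
Sensible, products 25→132 °C: 22600 kJ/h
Q = ΔH = 46712 kJ/h = 12.975 kW
Heat supplied = 12.975 kW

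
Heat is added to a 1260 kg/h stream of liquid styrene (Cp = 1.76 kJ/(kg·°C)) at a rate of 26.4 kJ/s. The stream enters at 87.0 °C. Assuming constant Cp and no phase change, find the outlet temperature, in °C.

Q = 26.4 kJ/s = 95040 kJ/h
ΔT = Q/(ṁ·Cp) = 95040/(1260×1.76) = 42.857 K
T_out = 87.0 + 42.857 = 129.86 °C

T_out = 130 °C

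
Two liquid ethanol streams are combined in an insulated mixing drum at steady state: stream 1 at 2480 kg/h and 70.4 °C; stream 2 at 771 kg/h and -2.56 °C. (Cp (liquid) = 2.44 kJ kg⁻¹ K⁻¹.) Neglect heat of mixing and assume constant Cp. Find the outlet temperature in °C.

T_out = 53.1 °C

Adiabatic, steady state ⇒ Σ ṁᵢCp,ᵢ(T_out − Tᵢ) = 0
Σ ṁᵢCp,ᵢTᵢ = 2480×2.44×70.4 + 771×2.44×-2.56 = 421190
Σ ṁᵢCp,ᵢ = 2480×2.44 + 771×2.44 = 7932.4
T_out = 421190 / 7932.4 = 53.097 °C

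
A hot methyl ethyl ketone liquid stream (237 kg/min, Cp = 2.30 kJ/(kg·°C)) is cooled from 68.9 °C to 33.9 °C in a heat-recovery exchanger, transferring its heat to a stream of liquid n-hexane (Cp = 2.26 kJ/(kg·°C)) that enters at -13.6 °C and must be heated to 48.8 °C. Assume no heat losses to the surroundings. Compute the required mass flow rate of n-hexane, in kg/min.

Heat released by hot stream: Q = 237 × 2.30 × (68.9 − 33.9) = 19078 kJ/min
Energy balance on cold side (adiabatic exchanger): Q = ṁ_c·Cp_c·(T_c,out − T_c,in)
ṁ_c = 19078 / [2.26 × (48.8 − -13.6)] = 135.29 kg/min

ṁ_c = 135 kg/min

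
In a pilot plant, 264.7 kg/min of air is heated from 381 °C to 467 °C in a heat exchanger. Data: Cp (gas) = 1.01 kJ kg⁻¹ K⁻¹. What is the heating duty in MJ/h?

Q = 1380 MJ/h

Q = ṁ·Cp·ΔT = 264.7 × 1.01 × (467 − 381) = 22992 kJ/min
Converting: 22992 / 60 s = 383.2 kW
Heating duty = 1379.5 MJ/h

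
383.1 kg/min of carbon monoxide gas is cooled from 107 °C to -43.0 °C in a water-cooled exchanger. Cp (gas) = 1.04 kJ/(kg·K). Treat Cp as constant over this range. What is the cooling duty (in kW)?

Q = ṁ·Cp·ΔT = 383.1 × 1.04 × (-43.0 − 107) = -59764 kJ/min
Converting: 59764 / 60 s = 996.06 kW

Q_c = 996 kW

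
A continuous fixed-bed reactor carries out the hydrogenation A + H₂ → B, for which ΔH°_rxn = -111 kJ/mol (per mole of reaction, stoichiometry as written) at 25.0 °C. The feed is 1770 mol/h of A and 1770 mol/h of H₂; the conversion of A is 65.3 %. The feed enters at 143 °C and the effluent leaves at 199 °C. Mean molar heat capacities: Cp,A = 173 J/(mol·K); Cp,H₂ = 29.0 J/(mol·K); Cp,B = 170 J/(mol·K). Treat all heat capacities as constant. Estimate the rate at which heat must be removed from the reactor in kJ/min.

Q_out = 1910 kJ/min

Extent of reaction ξ = 0.653 × 1770 = 1155.8 mol/h
Reaction term: ξ·ΔH°_rxn = 1155.8 × -111 = -128290 kJ/h
Sensible, feed 143→25 °C: -42190 kJ/h
Outlet flows (mol/h): A 614.19, H₂ 614.19, B 1155.8
Sensible, products 25→199 °C: 55776 kJ/h
Q = ΔH = -114710 kJ/h = -31.863 kW
Heat removed = 1911.8 kJ/min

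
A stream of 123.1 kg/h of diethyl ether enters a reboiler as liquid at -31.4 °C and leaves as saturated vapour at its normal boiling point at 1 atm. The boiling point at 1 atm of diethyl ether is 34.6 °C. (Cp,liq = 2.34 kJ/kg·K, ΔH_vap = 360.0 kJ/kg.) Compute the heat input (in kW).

liquid -31.4→34.6 °C: 154.44 kJ/kg
vaporisation at 34.6 °C: 360 kJ/kg
Δh = 154.44 + 360 = 514.44 kJ/kg
Q = ṁ·Δh = 123.1 kg/h × 514.44 kJ/kg = 63328 kJ/h
|Q| = 17.591 kW

Q = 17.6 kW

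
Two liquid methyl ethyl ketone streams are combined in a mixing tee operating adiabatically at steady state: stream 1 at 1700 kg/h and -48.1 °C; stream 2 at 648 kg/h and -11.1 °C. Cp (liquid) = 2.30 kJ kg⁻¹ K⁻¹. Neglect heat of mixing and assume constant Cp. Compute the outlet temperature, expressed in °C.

T_out = -37.9 °C

No heat crosses the boundary, so H_out = H_in.
Σ ṁᵢCp,ᵢTᵢ = 1700×2.30×-48.1 + 648×2.30×-11.1 = -204610
Σ ṁᵢCp,ᵢ = 1700×2.30 + 648×2.30 = 5400.4
T_out = -204610 / 5400.4 = -37.889 °C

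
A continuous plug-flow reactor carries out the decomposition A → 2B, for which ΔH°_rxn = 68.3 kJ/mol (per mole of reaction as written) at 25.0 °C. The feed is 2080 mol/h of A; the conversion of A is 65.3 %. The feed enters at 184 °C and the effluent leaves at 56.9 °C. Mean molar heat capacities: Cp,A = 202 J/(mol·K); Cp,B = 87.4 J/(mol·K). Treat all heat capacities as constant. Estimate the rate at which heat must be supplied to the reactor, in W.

Q_in = 10600 W

Extent of reaction ξ = 0.653 × 2080 = 1358.2 mol/h
Reaction term: ξ·ΔH°_rxn = 1358.2 × 68.3 = 92768 kJ/h
Sensible, feed 184→25 °C: -66805 kJ/h
Outlet flows (mol/h): A 721.76, B 2716.5
Sensible, products 25→56.9 °C: 12225 kJ/h
Q = ΔH = 38187 kJ/h = 10.607 kW
Heat supplied = 10607 W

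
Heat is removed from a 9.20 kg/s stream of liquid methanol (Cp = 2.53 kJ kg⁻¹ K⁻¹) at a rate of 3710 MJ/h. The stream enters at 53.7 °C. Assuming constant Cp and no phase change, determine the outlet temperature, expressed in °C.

T_out = 9.42 °C

Q = 3710 MJ/h = 1030.6 kJ/s
ΔT = Q/(ṁ·Cp) = 1030.6/(9.20×2.53) = 44.275 K
T_out = 53.7 − 44.275 = 9.4245 °C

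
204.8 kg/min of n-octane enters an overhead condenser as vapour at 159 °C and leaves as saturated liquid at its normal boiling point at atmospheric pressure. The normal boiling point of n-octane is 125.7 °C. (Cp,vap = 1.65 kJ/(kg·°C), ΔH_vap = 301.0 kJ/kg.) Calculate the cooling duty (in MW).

vapour 159→125.7 °C: -54.945 kJ/kg
condensation at 125.7 °C: -301 kJ/kg
Δh = -54.945 + -301 = -355.94 kJ/kg
Q = ṁ·Δh = 204.8 kg/min × -355.94 kJ/kg = -72898 kJ/min
|Q| = 1215 kW = 1.215 MW

Q_c = 1.21 MW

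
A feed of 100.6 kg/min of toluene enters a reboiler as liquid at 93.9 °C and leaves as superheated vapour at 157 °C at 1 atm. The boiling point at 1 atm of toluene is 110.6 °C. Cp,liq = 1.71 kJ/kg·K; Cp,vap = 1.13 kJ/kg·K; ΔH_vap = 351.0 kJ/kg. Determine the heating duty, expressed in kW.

liquid 93.9→110.6 °C: 28.557 kJ/kg
vaporisation at 110.6 °C: 351 kJ/kg
vapour 110.6→157 °C: 52.432 kJ/kg
Δh = 28.557 + 351 + 52.432 = 431.99 kJ/kg
Q = ṁ·Δh = 100.6 kg/min × 431.99 kJ/kg = 43458 kJ/min
|Q| = 724.3 kW

Q = 724 kW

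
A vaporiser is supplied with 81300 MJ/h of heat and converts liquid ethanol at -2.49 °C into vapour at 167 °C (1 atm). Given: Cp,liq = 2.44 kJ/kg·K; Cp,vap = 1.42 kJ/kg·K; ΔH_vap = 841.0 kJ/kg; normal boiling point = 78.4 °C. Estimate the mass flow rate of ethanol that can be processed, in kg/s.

Δh = 2.44×(78.4−-2.49) + 841.0 + 1.42×(167−78.4) = 1164.2 kJ/kg
Q = 81300 MJ/h = 22583 kJ/s = 22583 kJ/s
ṁ = Q/Δh = 22583 / 1164.2 = 19.398 kg/s

ṁ = 19.4 kg/s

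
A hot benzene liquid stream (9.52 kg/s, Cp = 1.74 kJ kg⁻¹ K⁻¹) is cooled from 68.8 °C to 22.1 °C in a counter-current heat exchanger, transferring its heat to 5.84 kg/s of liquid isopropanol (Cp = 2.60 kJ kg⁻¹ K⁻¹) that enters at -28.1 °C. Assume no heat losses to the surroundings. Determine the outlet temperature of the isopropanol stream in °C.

Heat released by hot stream: Q = 9.52 × 1.74 × (68.8 − 22.1) = 773.58 kJ/s
Energy balance on cold side (adiabatic exchanger): Q = ṁ_c·Cp_c·(T_c,out − T_c,in)
T_c,out = -28.1 + 773.58/(5.84 × 2.60) = 22.847 °C

T_c,out = 22.8 °C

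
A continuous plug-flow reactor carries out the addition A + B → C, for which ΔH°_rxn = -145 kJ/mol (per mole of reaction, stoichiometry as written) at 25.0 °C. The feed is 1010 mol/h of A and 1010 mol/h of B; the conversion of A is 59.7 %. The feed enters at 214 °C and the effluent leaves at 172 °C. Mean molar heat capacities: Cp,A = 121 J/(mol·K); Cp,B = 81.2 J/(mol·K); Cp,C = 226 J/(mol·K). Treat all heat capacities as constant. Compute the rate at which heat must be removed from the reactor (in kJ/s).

Extent of reaction ξ = 0.597 × 1010 = 602.97 mol/h
Reaction term: ξ·ΔH°_rxn = 602.97 × -145 = -87431 kJ/h
Sensible, feed 214→25 °C: -38598 kJ/h
Outlet flows (mol/h): A 407.03, B 407.03, C 602.97
Sensible, products 25→172 °C: 32130 kJ/h
Q = ΔH = -93898 kJ/h = -26.083 kW
Heat removed = 26.083 kJ/s

Q_out = 26.1 kJ/s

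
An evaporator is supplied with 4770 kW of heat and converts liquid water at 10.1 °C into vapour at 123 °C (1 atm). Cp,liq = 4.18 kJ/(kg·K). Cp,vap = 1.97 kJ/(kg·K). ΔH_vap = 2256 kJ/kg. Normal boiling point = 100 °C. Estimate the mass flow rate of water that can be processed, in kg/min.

ṁ = 107 kg/min

Δh = 4.18×(100−10.1) + 2256 + 1.97×(123−100) = 2677.1 kJ/kg
Q = 4770 kW = 4770 kJ/s = 286200 kJ/min
ṁ = Q/Δh = 286200 / 2677.1 = 106.91 kg/min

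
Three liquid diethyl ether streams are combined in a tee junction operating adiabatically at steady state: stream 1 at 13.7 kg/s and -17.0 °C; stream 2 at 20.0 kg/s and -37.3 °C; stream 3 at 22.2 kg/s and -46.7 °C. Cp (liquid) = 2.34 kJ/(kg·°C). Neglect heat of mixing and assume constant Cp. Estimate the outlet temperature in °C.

Adiabatic, steady state ⇒ Σ ṁᵢCp,ᵢ(T_out − Tᵢ) = 0
T_out = Σ ṁᵢCp,ᵢTᵢ / Σ ṁᵢCp,ᵢ
      = -4716.6 / 130.81 = -36.058 °C

T_out = -36.1 °C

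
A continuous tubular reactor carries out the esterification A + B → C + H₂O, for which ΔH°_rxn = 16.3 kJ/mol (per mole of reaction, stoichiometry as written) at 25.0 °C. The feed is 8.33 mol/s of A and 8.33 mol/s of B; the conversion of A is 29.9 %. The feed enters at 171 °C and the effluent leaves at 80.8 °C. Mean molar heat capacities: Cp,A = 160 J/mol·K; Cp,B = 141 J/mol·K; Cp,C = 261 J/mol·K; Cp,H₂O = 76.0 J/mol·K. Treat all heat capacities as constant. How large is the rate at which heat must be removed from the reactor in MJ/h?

Extent of reaction ξ = 0.299 × 8.33 = 2.4907 mol/s
Reaction term: ξ·ΔH°_rxn = 2.4907 × 16.3 = 40.598 kJ/s
Sensible, feed 171→25 °C: -366.07 kJ/s
Outlet flows (mol/s): A 5.8393, B 5.8393, C 2.4907, H₂O 2.4907
Sensible, products 25→80.8 °C: 144.91 kJ/s
Q = ΔH = -180.56 kJ/s = -180.56 kW
Heat removed = 650.02 MJ/h

Q_out = 650 MJ/h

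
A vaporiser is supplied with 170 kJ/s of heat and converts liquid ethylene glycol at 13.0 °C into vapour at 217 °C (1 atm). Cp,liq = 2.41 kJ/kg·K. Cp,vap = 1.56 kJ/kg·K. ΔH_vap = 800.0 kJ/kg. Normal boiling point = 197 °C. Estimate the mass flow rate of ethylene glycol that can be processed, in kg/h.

Δh = 2.41×(197−13.0) + 800.0 + 1.56×(217−197) = 1274.6 kJ/kg
Q = 170 kJ/s = 170 kJ/s = 612000 kJ/h
ṁ = Q/Δh = 612000 / 1274.6 = 480.14 kg/h

ṁ = 480 kg/h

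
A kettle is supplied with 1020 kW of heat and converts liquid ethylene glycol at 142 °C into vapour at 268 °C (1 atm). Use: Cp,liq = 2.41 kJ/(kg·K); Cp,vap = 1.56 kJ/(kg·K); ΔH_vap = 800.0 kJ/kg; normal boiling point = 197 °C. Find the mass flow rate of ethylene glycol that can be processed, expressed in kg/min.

Δh = 2.41×(197−142) + 800.0 + 1.56×(268−197) = 1043.3 kJ/kg
Q = 1020 kW = 1020 kJ/s = 61200 kJ/min
ṁ = Q/Δh = 61200 / 1043.3 = 58.659 kg/min

ṁ = 58.7 kg/min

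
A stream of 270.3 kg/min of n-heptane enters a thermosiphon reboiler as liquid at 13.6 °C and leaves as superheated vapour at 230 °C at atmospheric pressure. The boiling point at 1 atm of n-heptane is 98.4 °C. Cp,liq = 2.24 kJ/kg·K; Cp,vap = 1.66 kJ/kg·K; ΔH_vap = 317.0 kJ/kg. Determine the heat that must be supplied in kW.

Q = 3270 kW

liquid 13.6→98.4 °C: 189.95 kJ/kg
vaporisation at 98.4 °C: 317 kJ/kg
vapour 98.4→230 °C: 218.46 kJ/kg
Δh = 189.95 + 317 + 218.46 = 725.41 kJ/kg
Q = ṁ·Δh = 270.3 kg/min × 725.41 kJ/kg = 196080 kJ/min
|Q| = 3268 kW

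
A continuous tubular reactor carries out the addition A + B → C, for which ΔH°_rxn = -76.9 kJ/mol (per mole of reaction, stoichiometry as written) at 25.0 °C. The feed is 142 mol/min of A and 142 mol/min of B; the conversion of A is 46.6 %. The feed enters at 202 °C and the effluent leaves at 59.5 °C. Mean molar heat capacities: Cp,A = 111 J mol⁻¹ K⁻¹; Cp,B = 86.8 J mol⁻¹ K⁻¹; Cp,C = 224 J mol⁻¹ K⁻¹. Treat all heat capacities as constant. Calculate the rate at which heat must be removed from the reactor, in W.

Q_out = 151000 W

Extent of reaction ξ = 0.466 × 142 = 66.172 mol/min
Reaction term: ξ·ΔH°_rxn = 66.172 × -76.9 = -5088.6 kJ/min
Sensible, feed 202→25 °C: -4971.5 kJ/min
Outlet flows (mol/min): A 75.828, B 75.828, C 66.172
Sensible, products 25→59.5 °C: 1028.8 kJ/min
Q = ΔH = -9031.3 kJ/min = -150.52 kW
Heat removed = 150520 W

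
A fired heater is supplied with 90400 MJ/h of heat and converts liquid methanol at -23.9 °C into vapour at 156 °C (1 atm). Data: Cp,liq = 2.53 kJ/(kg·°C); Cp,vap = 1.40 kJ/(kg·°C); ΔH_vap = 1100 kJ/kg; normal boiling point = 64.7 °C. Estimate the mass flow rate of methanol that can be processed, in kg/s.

ṁ = 17.3 kg/s

Δh = 2.53×(64.7−-23.9) + 1100 + 1.40×(156−64.7) = 1452 kJ/kg
Q = 90400 MJ/h = 25111 kJ/s = 25111 kJ/s
ṁ = Q/Δh = 25111 / 1452 = 17.294 kg/s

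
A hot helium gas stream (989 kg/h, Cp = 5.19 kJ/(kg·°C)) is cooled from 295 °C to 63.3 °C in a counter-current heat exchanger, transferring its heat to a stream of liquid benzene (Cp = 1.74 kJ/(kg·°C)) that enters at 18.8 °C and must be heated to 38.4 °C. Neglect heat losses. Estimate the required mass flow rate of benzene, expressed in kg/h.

ṁ_c = 34900 kg/h

Heat released by hot stream: Q = 989 × 5.19 × (295 − 63.3) = 1.1893e+06 kJ/h
Energy balance on cold side (adiabatic exchanger): Q = ṁ_c·Cp_c·(T_c,out − T_c,in)
ṁ_c = 1.1893e+06 / [1.74 × (38.4 − 18.8)] = 34873 kg/h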